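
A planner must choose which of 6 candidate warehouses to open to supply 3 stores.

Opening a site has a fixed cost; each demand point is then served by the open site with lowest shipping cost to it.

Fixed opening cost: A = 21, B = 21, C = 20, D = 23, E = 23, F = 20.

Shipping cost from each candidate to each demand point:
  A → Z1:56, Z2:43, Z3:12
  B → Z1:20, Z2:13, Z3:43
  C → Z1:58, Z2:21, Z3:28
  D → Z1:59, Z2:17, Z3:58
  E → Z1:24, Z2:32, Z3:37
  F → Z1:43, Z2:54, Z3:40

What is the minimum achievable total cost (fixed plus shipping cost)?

Open {A, B}: assign each demand point to its cheapest open site.
  Z1→B 20, Z2→B 13, Z3→A 12
  shipping cost 45, fixed 42 → total 87.
Compare {B}: shipping cost 76 + fixed 21 = 97.
Compare {B, C}: shipping cost 61 + fixed 41 = 102.
Compare {A, B, C}: shipping cost 45 + fixed 62 = 107.
All other subsets cost ≥ 97. Minimum total cost: 87.

87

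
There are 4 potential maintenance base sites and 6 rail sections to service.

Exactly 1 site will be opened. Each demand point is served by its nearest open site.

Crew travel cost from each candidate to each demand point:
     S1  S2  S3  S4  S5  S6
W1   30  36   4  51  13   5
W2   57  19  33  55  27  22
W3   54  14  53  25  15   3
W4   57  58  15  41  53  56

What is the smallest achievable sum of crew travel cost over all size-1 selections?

139

Open {W1}.
  S1→W1 30, S2→W1 36, S3→W1 4, S4→W1 51, S5→W1 13, S6→W1 5  ⇒ total 139.
Compare {W3}: total 164.
Compare {W2}: total 213.
No size-1 selection does better; minimum is 139.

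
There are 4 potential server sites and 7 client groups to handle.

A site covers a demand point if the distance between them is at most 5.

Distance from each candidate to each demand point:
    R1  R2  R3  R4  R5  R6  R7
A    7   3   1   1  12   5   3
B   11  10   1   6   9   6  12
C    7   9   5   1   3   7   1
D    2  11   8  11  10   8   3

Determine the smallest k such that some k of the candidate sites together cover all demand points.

3

Coverage sets (demand points within 5 of each site):
  A: {R2, R3, R4, R6, R7}
  B: {R3}
  C: {R3, R4, R5, R7}
  D: {R1, R7}
No 2 sites suffice: every size-2 union leaves at least one demand point uncovered.
But {A, C, D} covers everything, so the minimum is 3.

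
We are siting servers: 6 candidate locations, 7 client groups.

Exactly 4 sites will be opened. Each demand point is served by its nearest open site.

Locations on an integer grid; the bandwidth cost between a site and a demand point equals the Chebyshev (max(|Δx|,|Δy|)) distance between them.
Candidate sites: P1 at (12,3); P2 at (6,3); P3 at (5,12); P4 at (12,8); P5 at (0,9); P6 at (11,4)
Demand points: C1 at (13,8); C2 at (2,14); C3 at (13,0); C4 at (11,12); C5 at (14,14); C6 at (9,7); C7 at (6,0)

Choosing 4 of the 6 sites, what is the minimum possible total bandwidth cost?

Open {P1, P2, P3, P4}.
  C1→P4 1, C2→P3 3, C3→P1 3, C4→P4 4, C5→P4 6, C6→P4 3, C7→P2 3  ⇒ total 23.
Compare {P2, P3, P4, P6}: total 24.
Compare {P1, P2, P4, P5}: total 25.
No size-4 selection does better; minimum is 23.

23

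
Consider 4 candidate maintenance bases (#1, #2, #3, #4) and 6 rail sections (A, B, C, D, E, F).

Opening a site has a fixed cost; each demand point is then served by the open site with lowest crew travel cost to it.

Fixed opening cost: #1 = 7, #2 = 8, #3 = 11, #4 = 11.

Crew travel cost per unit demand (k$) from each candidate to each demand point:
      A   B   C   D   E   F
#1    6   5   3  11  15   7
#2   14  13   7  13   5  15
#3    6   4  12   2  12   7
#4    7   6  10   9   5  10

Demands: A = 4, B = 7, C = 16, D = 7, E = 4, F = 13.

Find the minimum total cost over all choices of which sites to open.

Open {#1, #2, #3}: assign each demand point to its cheapest open site.
  A→#1 4×6=24, B→#3 7×4=28, C→#1 16×3=48, D→#3 7×2=14, E→#2 4×5=20, F→#1 13×7=91
  crew travel cost 225, fixed 26 → total 251.
Compare {#1, #3, #4}: crew travel cost 225 + fixed 29 = 254.
Compare {#1, #2, #3, #4}: crew travel cost 225 + fixed 37 = 262.
Compare {#1, #3}: crew travel cost 253 + fixed 18 = 271.
All other subsets cost ≥ 254. Minimum total cost: 251.

251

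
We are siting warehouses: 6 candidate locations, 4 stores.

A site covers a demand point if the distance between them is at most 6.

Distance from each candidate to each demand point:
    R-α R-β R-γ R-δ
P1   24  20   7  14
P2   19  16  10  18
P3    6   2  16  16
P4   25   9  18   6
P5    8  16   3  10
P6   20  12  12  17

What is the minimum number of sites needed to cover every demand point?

Coverage sets (demand points within 6 of each site):
  P1: {}
  P2: {}
  P3: {R-α, R-β}
  P4: {R-δ}
  P5: {R-γ}
  P6: {}
No 2 sites suffice: every size-2 union leaves at least one demand point uncovered.
But {P3, P4, P5} covers everything, so the minimum is 3.

3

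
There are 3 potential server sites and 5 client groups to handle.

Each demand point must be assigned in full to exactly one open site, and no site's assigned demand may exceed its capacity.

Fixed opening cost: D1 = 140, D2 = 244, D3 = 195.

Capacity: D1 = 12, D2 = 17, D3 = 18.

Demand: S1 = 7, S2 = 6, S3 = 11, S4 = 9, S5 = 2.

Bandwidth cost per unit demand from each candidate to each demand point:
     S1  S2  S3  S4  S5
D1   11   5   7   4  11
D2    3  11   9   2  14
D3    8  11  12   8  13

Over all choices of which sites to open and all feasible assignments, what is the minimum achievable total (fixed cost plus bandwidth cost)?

739

Open {D2, D3}; cheapest assignment that respects the capacities:
  D2 (cap 17, load 17): S2, S4, S5 — cost 6×11 + 9×2 + 2×14 = 112
  D3 (cap 18, load 18): S1, S3 — cost 7×8 + 11×12 = 188
  Shipping 300, fixed 439 → total 739.
  Any other capacity-feasible assignment to {D2, D3} ships for at least 300.
Compare {D1, D2, D3}: its best feasible assignment gives total 787.
Every other set of open sites that can feasibly serve all demand totals ≥ 787 even under its best assignment. Minimum: 739.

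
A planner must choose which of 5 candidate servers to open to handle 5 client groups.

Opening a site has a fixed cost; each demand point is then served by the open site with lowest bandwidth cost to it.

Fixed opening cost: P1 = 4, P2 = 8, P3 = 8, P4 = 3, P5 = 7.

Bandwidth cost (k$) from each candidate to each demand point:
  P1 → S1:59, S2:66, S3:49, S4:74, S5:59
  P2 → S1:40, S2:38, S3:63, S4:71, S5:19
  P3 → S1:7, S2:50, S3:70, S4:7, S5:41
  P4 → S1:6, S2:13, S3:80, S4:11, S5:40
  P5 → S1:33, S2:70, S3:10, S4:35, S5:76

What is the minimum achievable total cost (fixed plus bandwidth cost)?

77

Open {P2, P4, P5}: assign each demand point to its cheapest open site.
  S1→P4 6, S2→P4 13, S3→P5 10, S4→P4 11, S5→P2 19
  bandwidth cost 59, fixed 18 → total 77.
Compare {P1, P2, P4, P5}: bandwidth cost 59 + fixed 22 = 81.
Compare {P2, P3, P4, P5}: bandwidth cost 55 + fixed 26 = 81.
Compare {P1, P2, P3, P4, P5}: bandwidth cost 55 + fixed 30 = 85.
All other subsets cost ≥ 81. Minimum total cost: 77.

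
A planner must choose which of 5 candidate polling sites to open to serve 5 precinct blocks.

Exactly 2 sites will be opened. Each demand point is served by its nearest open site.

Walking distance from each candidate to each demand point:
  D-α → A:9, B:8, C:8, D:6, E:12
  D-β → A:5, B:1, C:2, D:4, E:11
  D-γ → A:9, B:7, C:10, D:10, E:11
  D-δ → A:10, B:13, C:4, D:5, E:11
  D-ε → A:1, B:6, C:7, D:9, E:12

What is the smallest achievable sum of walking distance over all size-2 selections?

Open {D-β, D-ε}.
  A→D-ε 1, B→D-β 1, C→D-β 2, D→D-β 4, E→D-β 11  ⇒ total 19.
Compare {D-α, D-β}: total 23.
Compare {D-β, D-γ}: total 23.
No size-2 selection does better; minimum is 19.

19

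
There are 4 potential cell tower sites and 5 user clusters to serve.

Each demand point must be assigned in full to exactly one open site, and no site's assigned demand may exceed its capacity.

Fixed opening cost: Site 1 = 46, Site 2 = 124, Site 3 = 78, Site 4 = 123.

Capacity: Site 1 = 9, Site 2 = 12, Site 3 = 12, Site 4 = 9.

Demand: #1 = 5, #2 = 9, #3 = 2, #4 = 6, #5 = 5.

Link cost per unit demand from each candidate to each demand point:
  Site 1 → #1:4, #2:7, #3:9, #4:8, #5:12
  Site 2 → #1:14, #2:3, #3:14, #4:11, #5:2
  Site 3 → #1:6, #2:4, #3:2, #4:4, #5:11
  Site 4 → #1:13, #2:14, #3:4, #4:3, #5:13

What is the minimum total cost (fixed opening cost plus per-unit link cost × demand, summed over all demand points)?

Open {Site 1, Site 2, Site 3}; cheapest assignment that respects the capacities:
  Site 1 (cap 9, load 5): #1 — cost 5×4 = 20
  Site 2 (cap 12, load 11): #4, #5 — cost 6×11 + 5×2 = 76
  Site 3 (cap 12, load 11): #2, #3 — cost 9×4 + 2×2 = 40
  Shipping 136, fixed 248 → total 384.
  Any other capacity-feasible assignment to {Site 1, Site 2, Site 3} ships for at least 136.
Compare {Site 1, Site 3, Site 4}: its best feasible assignment gives total 417.
Compare {Site 2, Site 3, Site 4}: its best feasible assignment gives total 459.
Every other set of open sites that can feasibly serve all demand totals ≥ 417 even under its best assignment. Minimum: 384.

384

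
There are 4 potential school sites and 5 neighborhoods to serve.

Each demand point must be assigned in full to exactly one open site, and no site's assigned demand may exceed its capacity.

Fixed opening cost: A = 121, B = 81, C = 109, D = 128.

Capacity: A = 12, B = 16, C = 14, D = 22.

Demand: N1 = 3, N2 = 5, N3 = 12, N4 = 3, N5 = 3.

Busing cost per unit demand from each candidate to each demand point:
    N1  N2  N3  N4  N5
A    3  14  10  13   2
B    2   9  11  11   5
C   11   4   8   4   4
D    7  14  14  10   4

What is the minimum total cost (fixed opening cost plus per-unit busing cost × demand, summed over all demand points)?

372

Open {B, C}; cheapest assignment that respects the capacities:
  B (cap 16, load 15): N1, N3 — cost 3×2 + 12×11 = 138
  C (cap 14, load 11): N2, N4, N5 — cost 5×4 + 3×4 + 3×4 = 44
  Shipping 182, fixed 190 → total 372.
  Any other capacity-feasible assignment to {B, C} ships for at least 182.
Compare {A, B}: its best feasible assignment gives total 421.
Compare {A, C}: its best feasible assignment gives total 427.
Every other set of open sites that can feasibly serve all demand totals ≥ 421 even under its best assignment. Minimum: 372.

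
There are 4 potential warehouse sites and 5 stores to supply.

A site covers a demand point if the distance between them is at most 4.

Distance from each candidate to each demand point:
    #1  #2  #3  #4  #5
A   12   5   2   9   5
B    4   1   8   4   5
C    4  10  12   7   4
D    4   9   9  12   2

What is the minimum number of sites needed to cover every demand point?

Coverage sets (demand points within 4 of each site):
  A: {#3}
  B: {#1, #2, #4}
  C: {#1, #5}
  D: {#1, #5}
No 2 sites suffice: every size-2 union leaves at least one demand point uncovered.
But {A, B, C} covers everything, so the minimum is 3.

3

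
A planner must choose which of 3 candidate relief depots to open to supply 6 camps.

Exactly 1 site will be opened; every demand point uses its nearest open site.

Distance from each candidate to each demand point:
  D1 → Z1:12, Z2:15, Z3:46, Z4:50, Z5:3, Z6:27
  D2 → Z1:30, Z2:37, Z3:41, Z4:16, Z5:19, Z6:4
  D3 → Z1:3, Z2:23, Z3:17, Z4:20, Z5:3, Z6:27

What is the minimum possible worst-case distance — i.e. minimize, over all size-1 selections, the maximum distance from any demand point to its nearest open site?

27

Open {D3}.
  Farthest demand point is Z6 at distance 27 (to D3); all others are ≤ 27.
With {D2} the worst case is 41.
With {D1} the worst case is 50.
No size-1 selection achieves below 27.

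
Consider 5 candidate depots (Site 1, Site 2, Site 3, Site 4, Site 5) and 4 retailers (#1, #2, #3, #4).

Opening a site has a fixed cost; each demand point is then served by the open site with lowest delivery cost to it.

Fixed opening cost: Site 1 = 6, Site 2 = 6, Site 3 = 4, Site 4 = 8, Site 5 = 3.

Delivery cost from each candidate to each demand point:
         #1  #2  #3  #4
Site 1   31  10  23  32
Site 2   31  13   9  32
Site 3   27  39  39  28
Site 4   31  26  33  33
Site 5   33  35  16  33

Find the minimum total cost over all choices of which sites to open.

87

Open {Site 2, Site 3}: assign each demand point to its cheapest open site.
  #1→Site 3 27, #2→Site 2 13, #3→Site 2 9, #4→Site 3 28
  delivery cost 77, fixed 10 → total 87.
Compare {Site 1, Site 2, Site 3}: delivery cost 74 + fixed 16 = 90.
Compare {Site 2, Site 3, Site 5}: delivery cost 77 + fixed 13 = 90.
Compare {Site 2}: delivery cost 85 + fixed 6 = 91.
All other subsets cost ≥ 90. Minimum total cost: 87.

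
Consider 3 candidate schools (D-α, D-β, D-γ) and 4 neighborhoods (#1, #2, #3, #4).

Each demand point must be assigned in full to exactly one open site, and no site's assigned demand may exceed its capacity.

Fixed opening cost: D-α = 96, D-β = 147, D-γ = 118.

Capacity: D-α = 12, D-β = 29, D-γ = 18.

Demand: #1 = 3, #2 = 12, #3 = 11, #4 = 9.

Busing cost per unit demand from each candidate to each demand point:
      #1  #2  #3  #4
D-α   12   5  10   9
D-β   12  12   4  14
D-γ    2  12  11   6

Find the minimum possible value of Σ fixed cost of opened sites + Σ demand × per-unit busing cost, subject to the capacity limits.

509

Open {D-α, D-β}; cheapest assignment that respects the capacities:
  D-α (cap 12, load 12): #2 — cost 12×5 = 60
  D-β (cap 29, load 23): #1, #3, #4 — cost 3×12 + 11×4 + 9×14 = 206
  Shipping 266, fixed 243 → total 509.
  Any other capacity-feasible assignment to {D-α, D-β} ships for at least 266.
Compare {D-β, D-γ}: its best feasible assignment gives total 513.
Compare {D-α, D-β, D-γ}: its best feasible assignment gives total 525.
Every other set of open sites that can feasibly serve all demand totals ≥ 513 even under its best assignment. Minimum: 509.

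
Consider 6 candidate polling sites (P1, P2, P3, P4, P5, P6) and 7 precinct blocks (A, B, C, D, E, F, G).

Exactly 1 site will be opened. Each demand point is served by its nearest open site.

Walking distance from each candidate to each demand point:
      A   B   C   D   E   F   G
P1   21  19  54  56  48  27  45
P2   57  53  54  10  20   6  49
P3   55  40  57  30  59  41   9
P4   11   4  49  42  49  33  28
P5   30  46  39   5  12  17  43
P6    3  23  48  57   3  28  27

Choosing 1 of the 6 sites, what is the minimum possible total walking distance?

Open {P6}.
  A→P6 3, B→P6 23, C→P6 48, D→P6 57, E→P6 3, F→P6 28, G→P6 27  ⇒ total 189.
Compare {P5}: total 192.
Compare {P4}: total 216.
No size-1 selection does better; minimum is 189.

189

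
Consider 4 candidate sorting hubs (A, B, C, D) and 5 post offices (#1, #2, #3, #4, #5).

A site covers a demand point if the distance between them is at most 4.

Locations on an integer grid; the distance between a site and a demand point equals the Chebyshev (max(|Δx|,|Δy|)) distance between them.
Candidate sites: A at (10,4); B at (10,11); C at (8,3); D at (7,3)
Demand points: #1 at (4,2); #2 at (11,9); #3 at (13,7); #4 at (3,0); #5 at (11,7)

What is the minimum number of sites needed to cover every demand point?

2

Coverage sets (demand points within 4 of each site):
  A: {#3, #5}
  B: {#2, #3, #5}
  C: {#1, #5}
  D: {#1, #4, #5}
No single site covers all 5 demand points.
But {B, D} covers everything, so the minimum is 2.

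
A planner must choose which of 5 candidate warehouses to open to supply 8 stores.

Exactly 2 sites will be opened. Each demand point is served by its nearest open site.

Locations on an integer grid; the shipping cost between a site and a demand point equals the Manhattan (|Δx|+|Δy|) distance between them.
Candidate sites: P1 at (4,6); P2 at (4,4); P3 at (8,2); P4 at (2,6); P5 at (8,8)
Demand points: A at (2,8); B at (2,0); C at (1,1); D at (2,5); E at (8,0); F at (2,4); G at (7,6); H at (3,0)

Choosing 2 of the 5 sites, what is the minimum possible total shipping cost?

31

Open {P3, P4}.
  A→P4 2, B→P4 6, C→P4 6, D→P4 1, E→P3 2, F→P4 2, G→P3 5, H→P3 7  ⇒ total 31.
Compare {P2, P3}: total 35.
Compare {P2, P4}: total 35.
No size-2 selection does better; minimum is 31.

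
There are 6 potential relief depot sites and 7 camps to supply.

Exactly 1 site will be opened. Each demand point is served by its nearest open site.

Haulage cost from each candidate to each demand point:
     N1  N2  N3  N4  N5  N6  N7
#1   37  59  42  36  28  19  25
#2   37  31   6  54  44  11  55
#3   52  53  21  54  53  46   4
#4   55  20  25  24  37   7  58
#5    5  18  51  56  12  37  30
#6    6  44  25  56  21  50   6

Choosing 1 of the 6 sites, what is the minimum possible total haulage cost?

Open {#6}.
  N1→#6 6, N2→#6 44, N3→#6 25, N4→#6 56, N5→#6 21, N6→#6 50, N7→#6 6  ⇒ total 208.
Compare {#5}: total 209.
Compare {#4}: total 226.
No size-1 selection does better; minimum is 208.

208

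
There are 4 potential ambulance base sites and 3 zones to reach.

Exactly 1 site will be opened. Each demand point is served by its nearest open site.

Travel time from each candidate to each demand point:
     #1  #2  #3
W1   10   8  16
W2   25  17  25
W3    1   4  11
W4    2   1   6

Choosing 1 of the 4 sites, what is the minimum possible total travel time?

Open {W4}.
  #1→W4 2, #2→W4 1, #3→W4 6  ⇒ total 9.
Compare {W3}: total 16.
Compare {W1}: total 34.
No size-1 selection does better; minimum is 9.

9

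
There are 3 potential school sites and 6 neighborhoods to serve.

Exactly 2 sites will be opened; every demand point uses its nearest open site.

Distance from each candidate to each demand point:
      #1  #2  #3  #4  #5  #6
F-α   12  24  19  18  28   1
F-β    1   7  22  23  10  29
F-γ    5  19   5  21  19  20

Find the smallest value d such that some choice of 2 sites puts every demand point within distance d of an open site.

19

Open {F-α, F-β}.
  Farthest demand point is #3 at distance 19 (to F-α); all others are ≤ 19.
With {F-α, F-γ} the worst case is 19.
With {F-β, F-γ} the worst case is 21.
No size-2 selection achieves below 19.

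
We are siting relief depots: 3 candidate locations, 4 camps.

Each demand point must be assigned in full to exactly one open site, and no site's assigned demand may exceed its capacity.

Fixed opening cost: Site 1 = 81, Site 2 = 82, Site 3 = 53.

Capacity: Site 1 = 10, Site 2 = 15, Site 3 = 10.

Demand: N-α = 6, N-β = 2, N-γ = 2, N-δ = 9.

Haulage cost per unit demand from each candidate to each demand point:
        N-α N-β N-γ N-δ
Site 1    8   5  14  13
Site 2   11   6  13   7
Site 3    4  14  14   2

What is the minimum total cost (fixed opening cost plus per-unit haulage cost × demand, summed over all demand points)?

Open {Site 1, Site 3}; cheapest assignment that respects the capacities:
  Site 1 (cap 10, load 10): N-α, N-β, N-γ — cost 6×8 + 2×5 + 2×14 = 86
  Site 3 (cap 10, load 9): N-δ — cost 9×2 = 18
  Shipping 104, fixed 134 → total 238.
  Any other capacity-feasible assignment to {Site 1, Site 3} ships for at least 104.
Compare {Site 2, Site 3}: its best feasible assignment gives total 257.
Compare {Site 1, Site 2}: its best feasible assignment gives total 310.
Every other set of open sites that can feasibly serve all demand totals ≥ 257 even under its best assignment. Minimum: 238.

238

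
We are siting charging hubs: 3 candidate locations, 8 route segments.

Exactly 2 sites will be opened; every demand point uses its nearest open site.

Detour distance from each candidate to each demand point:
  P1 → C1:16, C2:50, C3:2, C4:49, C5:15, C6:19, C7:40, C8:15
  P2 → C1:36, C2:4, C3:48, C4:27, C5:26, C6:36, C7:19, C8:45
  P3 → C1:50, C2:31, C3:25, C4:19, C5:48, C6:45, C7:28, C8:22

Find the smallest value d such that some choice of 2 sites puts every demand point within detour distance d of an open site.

Open {P1, P2}.
  Farthest demand point is C4 at detour distance 27 (to P2); all others are ≤ 27.
With {P1, P3} the worst case is 31.
With {P2, P3} the worst case is 36.
No size-2 selection achieves below 27.

27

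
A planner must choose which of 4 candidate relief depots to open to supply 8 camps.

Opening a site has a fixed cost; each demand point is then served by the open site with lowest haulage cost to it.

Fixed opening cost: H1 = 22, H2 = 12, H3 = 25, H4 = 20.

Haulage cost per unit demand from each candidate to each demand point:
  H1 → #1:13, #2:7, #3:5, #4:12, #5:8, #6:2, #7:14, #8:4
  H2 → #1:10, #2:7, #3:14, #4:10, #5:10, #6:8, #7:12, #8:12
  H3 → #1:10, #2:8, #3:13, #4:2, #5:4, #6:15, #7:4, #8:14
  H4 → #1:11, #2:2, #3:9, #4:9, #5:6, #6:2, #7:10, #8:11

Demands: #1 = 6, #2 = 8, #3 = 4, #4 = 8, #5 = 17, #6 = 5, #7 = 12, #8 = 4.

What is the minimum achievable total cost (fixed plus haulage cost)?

Open {H1, H3, H4}: assign each demand point to its cheapest open site.
  #1→H3 6×10=60, #2→H4 8×2=16, #3→H1 4×5=20, #4→H3 8×2=16, #5→H3 17×4=68, #6→H1 5×2=10, #7→H3 12×4=48, #8→H1 4×4=16
  haulage cost 254, fixed 67 → total 321.
Compare {H1, H2, H3, H4}: haulage cost 254 + fixed 79 = 333.
Compare {H1, H3}: haulage cost 294 + fixed 47 = 341.
Compare {H3, H4}: haulage cost 298 + fixed 45 = 343.
All other subsets cost ≥ 333. Minimum total cost: 321.

321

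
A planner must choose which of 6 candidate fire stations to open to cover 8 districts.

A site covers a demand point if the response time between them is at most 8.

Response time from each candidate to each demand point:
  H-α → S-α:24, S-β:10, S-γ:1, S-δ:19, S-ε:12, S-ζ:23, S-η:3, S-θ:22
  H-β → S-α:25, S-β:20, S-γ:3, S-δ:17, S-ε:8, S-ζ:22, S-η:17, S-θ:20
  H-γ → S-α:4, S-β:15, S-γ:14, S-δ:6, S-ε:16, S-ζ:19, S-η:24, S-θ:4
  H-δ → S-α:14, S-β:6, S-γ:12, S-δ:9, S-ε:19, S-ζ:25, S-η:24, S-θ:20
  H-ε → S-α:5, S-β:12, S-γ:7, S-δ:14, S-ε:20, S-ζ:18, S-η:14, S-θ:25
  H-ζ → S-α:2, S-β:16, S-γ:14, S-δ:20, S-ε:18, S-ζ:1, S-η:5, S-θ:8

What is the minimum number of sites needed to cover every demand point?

4

Coverage sets (demand points within 8 of each site):
  H-α: {S-γ, S-η}
  H-β: {S-γ, S-ε}
  H-γ: {S-α, S-δ, S-θ}
  H-δ: {S-β}
  H-ε: {S-α, S-γ}
  H-ζ: {S-α, S-ζ, S-η, S-θ}
No 3 sites suffice: every size-3 union leaves at least one demand point uncovered.
But {H-β, H-γ, H-δ, H-ζ} covers everything, so the minimum is 4.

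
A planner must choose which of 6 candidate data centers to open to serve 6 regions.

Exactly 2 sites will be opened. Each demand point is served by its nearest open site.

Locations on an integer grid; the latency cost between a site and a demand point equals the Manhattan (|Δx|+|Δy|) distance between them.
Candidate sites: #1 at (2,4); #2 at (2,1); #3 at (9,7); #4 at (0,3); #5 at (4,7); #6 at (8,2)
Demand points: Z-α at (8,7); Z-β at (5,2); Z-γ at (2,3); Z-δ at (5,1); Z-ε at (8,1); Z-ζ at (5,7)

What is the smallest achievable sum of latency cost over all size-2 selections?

Open {#5, #6}.
  Z-α→#5 4, Z-β→#6 3, Z-γ→#5 6, Z-δ→#6 4, Z-ε→#6 1, Z-ζ→#5 1  ⇒ total 19.
Compare {#1, #6}: total 20.
Compare {#2, #3}: total 20.
No size-2 selection does better; minimum is 19.

19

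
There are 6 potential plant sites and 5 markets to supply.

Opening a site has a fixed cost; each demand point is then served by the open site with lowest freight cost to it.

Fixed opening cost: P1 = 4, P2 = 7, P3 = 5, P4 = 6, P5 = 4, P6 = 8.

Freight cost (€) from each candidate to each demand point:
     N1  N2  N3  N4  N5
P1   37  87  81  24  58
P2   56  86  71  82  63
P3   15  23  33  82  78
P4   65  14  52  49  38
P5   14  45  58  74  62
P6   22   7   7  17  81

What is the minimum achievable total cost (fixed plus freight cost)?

Open {P4, P5, P6}: assign each demand point to its cheapest open site.
  N1→P5 14, N2→P6 7, N3→P6 7, N4→P6 17, N5→P4 38
  freight cost 83, fixed 18 → total 101.
Compare {P3, P4, P6}: freight cost 84 + fixed 19 = 103.
Compare {P4, P6}: freight cost 91 + fixed 14 = 105.
Compare {P1, P4, P5, P6}: freight cost 83 + fixed 22 = 105.
All other subsets cost ≥ 103. Minimum total cost: 101.

101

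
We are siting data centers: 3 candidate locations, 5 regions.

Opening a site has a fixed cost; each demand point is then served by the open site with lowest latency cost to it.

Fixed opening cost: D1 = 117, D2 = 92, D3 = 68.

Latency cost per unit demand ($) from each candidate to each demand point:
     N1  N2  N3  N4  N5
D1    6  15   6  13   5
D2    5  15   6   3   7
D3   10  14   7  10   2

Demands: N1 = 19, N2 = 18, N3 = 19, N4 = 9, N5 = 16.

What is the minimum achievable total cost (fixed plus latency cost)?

Open {D2, D3}: assign each demand point to its cheapest open site.
  N1→D2 19×5=95, N2→D3 18×14=252, N3→D2 19×6=114, N4→D2 9×3=27, N5→D3 16×2=32
  latency cost 520, fixed 160 → total 680.
Compare {D2}: latency cost 618 + fixed 92 = 710.
Compare {D3}: latency cost 697 + fixed 68 = 765.
Compare {D1, D3}: latency cost 602 + fixed 185 = 787.
All other subsets cost ≥ 710. Minimum total cost: 680.

680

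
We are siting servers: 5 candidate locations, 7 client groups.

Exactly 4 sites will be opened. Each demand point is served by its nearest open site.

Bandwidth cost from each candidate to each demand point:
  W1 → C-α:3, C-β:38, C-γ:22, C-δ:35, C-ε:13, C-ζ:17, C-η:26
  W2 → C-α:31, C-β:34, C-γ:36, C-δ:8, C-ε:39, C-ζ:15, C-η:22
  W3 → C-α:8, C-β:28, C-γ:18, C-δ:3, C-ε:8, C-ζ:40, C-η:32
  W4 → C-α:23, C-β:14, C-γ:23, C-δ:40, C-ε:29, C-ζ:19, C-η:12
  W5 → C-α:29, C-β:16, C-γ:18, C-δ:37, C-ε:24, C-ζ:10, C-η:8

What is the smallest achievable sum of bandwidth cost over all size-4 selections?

Open {W1, W3, W4, W5}.
  C-α→W1 3, C-β→W4 14, C-γ→W3 18, C-δ→W3 3, C-ε→W3 8, C-ζ→W5 10, C-η→W5 8  ⇒ total 64.
Compare {W1, W2, W3, W5}: total 66.
Compare {W2, W3, W4, W5}: total 69.
No size-4 selection does better; minimum is 64.

64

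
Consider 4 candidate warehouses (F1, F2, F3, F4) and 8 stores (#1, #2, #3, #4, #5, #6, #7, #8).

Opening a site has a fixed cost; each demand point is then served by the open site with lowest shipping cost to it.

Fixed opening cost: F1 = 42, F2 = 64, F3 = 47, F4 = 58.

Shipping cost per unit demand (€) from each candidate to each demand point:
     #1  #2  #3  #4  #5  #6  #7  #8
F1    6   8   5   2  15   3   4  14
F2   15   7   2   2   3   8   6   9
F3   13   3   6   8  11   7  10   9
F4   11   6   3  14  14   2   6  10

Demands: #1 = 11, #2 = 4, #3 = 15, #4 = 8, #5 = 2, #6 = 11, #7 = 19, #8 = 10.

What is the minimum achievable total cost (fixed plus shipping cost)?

451

Open {F1, F2}: assign each demand point to its cheapest open site.
  #1→F1 11×6=66, #2→F2 4×7=28, #3→F2 15×2=30, #4→F1 8×2=16, #5→F2 2×3=6, #6→F1 11×3=33, #7→F1 19×4=76, #8→F2 10×9=90
  shipping cost 345, fixed 106 → total 451.
Compare {F1, F4}: shipping cost 377 + fixed 100 = 477.
Compare {F1, F3}: shipping cost 390 + fixed 89 = 479.
Compare {F1, F2, F3}: shipping cost 329 + fixed 153 = 482.
All other subsets cost ≥ 477. Minimum total cost: 451.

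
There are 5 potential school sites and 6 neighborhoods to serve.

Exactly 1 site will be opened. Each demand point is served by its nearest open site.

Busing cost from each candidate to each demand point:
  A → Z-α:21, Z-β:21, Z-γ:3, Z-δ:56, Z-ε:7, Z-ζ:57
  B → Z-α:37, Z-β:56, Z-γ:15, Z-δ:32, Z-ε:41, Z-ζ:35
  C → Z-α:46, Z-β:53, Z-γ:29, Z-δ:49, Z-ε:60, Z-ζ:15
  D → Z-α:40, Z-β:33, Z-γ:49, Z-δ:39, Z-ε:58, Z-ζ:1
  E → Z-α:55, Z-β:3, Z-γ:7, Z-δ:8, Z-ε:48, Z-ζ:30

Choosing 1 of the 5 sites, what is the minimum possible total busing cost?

Open {E}.
  Z-α→E 55, Z-β→E 3, Z-γ→E 7, Z-δ→E 8, Z-ε→E 48, Z-ζ→E 30  ⇒ total 151.
Compare {A}: total 165.
Compare {B}: total 216.
No size-1 selection does better; minimum is 151.

151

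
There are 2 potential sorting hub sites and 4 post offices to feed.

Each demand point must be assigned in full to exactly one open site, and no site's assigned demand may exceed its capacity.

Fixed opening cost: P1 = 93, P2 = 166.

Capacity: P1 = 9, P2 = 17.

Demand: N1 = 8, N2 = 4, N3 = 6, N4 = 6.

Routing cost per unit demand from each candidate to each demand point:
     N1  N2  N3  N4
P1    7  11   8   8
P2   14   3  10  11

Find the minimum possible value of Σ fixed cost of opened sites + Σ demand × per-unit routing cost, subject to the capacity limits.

453

Open {P1, P2}; cheapest assignment that respects the capacities:
  P1 (cap 9, load 8): N1 — cost 8×7 = 56
  P2 (cap 17, load 16): N2, N3, N4 — cost 4×3 + 6×10 + 6×11 = 138
  Shipping 194, fixed 259 → total 453.
  Any other capacity-feasible assignment to {P1, P2} ships for at least 194.
Total demand is 24 and no other set of sites has combined capacity ≥ 24, so {P1, P2} is the only feasible choice of open sites. Minimum: 453.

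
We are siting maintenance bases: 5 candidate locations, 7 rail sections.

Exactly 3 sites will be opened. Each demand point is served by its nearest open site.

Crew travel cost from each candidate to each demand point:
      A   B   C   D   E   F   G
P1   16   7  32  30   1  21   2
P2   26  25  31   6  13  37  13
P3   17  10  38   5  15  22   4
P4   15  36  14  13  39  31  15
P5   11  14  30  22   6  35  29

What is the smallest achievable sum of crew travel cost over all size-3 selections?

65

Open {P1, P3, P4}.
  A→P4 15, B→P1 7, C→P4 14, D→P3 5, E→P1 1, F→P1 21, G→P1 2  ⇒ total 65.
Compare {P1, P2, P4}: total 66.
Compare {P1, P4, P5}: total 69.
No size-3 selection does better; minimum is 65.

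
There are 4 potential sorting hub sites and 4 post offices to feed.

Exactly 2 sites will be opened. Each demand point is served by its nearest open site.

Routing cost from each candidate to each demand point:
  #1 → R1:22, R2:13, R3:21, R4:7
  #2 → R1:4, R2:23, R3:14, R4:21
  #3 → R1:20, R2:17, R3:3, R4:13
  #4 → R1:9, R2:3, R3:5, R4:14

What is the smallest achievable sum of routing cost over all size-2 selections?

Open {#1, #4}.
  R1→#4 9, R2→#4 3, R3→#4 5, R4→#1 7  ⇒ total 24.
Compare {#2, #4}: total 26.
Compare {#3, #4}: total 28.
No size-2 selection does better; minimum is 24.

24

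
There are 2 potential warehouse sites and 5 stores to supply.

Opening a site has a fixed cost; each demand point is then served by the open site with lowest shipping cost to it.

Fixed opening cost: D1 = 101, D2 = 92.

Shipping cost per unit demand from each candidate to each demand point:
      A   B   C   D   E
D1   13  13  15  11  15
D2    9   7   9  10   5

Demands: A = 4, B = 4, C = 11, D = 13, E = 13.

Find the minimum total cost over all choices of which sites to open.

450

Open {D2}: assign each demand point to its cheapest open site.
  A→D2 4×9=36, B→D2 4×7=28, C→D2 11×9=99, D→D2 13×10=130, E→D2 13×5=65
  shipping cost 358, fixed 92 → total 450.
Compare {D1, D2}: shipping cost 358 + fixed 193 = 551.
Compare {D1}: shipping cost 607 + fixed 101 = 708.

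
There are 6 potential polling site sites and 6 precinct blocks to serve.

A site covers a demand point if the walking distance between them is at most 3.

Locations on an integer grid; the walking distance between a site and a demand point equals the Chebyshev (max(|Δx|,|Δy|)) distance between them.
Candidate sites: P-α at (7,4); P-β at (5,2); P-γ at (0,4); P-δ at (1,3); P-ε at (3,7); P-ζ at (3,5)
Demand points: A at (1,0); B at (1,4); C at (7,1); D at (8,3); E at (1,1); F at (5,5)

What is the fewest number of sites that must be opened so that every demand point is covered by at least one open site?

2

Coverage sets (demand points within 3 of each site):
  P-α: {C, D, F}
  P-β: {C, D, F}
  P-γ: {B, E}
  P-δ: {A, B, E}
  P-ε: {B, F}
  P-ζ: {B, F}
No single site covers all 6 demand points.
But {P-α, P-δ} covers everything, so the minimum is 2.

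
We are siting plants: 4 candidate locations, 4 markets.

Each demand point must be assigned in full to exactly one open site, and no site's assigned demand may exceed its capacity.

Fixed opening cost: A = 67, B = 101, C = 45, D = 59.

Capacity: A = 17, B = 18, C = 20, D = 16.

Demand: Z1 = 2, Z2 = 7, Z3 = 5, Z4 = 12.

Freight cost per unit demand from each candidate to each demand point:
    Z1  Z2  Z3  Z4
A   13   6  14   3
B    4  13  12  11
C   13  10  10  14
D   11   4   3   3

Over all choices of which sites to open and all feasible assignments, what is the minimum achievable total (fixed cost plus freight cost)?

Open {A, D}; cheapest assignment that respects the capacities:
  A (cap 17, load 12): Z4 — cost 12×3 = 36
  D (cap 16, load 14): Z1, Z2, Z3 — cost 2×11 + 7×4 + 5×3 = 65
  Shipping 101, fixed 126 → total 227.
  Any other capacity-feasible assignment to {A, D} ships for at least 101.
Compare {A, C, D}: its best feasible assignment gives total 272.
Compare {C, D}: its best feasible assignment gives total 282.
Every other set of open sites that can feasibly serve all demand totals ≥ 272 even under its best assignment. Minimum: 227.

227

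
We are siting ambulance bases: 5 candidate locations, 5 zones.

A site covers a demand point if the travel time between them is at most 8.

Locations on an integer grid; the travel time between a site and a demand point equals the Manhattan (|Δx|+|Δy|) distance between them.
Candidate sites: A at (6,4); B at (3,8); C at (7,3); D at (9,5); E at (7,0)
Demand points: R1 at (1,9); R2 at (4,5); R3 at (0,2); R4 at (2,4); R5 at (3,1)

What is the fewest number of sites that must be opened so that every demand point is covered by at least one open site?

2

Coverage sets (demand points within 8 of each site):
  A: {R2, R3, R4, R5}
  B: {R1, R2, R4, R5}
  C: {R2, R3, R4, R5}
  D: {R2, R4}
  E: {R2, R5}
No single site covers all 5 demand points.
But {A, B} covers everything, so the minimum is 2.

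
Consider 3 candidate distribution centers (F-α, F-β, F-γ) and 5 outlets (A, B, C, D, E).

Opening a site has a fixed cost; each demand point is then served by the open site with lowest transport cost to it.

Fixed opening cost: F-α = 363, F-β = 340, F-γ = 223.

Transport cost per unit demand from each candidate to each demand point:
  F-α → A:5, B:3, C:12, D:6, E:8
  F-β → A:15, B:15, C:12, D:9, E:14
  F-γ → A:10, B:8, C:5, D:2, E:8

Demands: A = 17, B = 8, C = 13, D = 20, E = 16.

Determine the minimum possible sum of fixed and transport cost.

Open {F-γ}: assign each demand point to its cheapest open site.
  A→F-γ 17×10=170, B→F-γ 8×8=64, C→F-γ 13×5=65, D→F-γ 20×2=40, E→F-γ 16×8=128
  transport cost 467, fixed 223 → total 690.
Compare {F-α}: transport cost 513 + fixed 363 = 876.
Compare {F-α, F-γ}: transport cost 342 + fixed 586 = 928.
Compare {F-β, F-γ}: transport cost 467 + fixed 563 = 1030.
All other subsets cost ≥ 876. Minimum total cost: 690.

690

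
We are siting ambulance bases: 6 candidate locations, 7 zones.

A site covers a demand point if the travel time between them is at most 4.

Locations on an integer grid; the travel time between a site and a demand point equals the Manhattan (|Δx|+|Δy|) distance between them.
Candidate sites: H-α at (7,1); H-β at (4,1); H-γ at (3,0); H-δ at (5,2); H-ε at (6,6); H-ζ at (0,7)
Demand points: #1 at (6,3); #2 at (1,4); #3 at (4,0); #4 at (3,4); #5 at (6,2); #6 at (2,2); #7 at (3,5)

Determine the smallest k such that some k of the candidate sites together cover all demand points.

3

Coverage sets (demand points within 4 of each site):
  H-α: {#1, #3, #5}
  H-β: {#1, #3, #4, #5, #6}
  H-γ: {#3, #4, #6}
  H-δ: {#1, #3, #4, #5, #6}
  H-ε: {#1, #5, #7}
  H-ζ: {#2}
No 2 sites suffice: every size-2 union leaves at least one demand point uncovered.
But {H-β, H-ε, H-ζ} covers everything, so the minimum is 3.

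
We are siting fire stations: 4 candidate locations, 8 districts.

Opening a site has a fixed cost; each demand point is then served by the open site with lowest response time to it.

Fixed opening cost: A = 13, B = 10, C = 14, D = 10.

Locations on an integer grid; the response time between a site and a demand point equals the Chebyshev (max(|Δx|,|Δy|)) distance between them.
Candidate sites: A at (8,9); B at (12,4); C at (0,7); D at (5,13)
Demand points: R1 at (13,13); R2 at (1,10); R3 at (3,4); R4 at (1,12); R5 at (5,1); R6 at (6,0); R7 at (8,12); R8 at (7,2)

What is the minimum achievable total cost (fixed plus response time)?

64

Open {A}: assign each demand point to its cheapest open site.
  R1→A 5, R2→A 7, R3→A 5, R4→A 7, R5→A 8, R6→A 9, R7→A 3, R8→A 7
  response time 51, fixed 13 → total 64.
Compare {C, D}: response time 41 + fixed 24 = 65.
Compare {C}: response time 52 + fixed 14 = 66.
Compare {A, C}: response time 39 + fixed 27 = 66.
All other subsets cost ≥ 65. Minimum total cost: 64.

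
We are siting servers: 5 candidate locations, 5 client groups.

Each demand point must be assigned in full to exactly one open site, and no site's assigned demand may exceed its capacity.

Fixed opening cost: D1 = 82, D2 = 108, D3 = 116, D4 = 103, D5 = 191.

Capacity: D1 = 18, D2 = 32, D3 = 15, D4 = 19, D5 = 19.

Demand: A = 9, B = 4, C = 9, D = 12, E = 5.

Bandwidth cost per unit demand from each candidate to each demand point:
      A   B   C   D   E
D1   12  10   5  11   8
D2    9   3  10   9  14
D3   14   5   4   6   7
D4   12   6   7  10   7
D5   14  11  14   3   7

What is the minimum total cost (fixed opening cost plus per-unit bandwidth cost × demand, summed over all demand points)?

476

Open {D1, D2}; cheapest assignment that respects the capacities:
  D1 (cap 18, load 14): C, E — cost 9×5 + 5×8 = 85
  D2 (cap 32, load 25): A, B, D — cost 9×9 + 4×3 + 12×9 = 201
  Shipping 286, fixed 190 → total 476.
  Any other capacity-feasible assignment to {D1, D2} ships for at least 286.
Compare {D2, D3}: its best feasible assignment gives total 496.
Compare {D2, D4}: its best feasible assignment gives total 510.
Every other set of open sites that can feasibly serve all demand totals ≥ 496 even under its best assignment. Minimum: 476.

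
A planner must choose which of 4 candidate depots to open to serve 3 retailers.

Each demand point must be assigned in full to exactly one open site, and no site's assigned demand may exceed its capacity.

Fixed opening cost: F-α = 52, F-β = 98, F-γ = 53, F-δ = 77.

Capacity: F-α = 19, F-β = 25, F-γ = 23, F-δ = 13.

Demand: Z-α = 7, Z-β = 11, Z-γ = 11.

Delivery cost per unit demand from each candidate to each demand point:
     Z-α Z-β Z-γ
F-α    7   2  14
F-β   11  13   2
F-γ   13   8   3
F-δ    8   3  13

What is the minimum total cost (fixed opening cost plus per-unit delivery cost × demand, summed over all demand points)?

Open {F-α, F-γ}; cheapest assignment that respects the capacities:
  F-α (cap 19, load 18): Z-α, Z-β — cost 7×7 + 11×2 = 71
  F-γ (cap 23, load 11): Z-γ — cost 11×3 = 33
  Shipping 104, fixed 105 → total 209.
  Any other capacity-feasible assignment to {F-α, F-γ} ships for at least 104.
Compare {F-α, F-β}: its best feasible assignment gives total 243.
Compare {F-α, F-γ, F-δ}: its best feasible assignment gives total 286.
Every other set of open sites that can feasibly serve all demand totals ≥ 243 even under its best assignment. Minimum: 209.

209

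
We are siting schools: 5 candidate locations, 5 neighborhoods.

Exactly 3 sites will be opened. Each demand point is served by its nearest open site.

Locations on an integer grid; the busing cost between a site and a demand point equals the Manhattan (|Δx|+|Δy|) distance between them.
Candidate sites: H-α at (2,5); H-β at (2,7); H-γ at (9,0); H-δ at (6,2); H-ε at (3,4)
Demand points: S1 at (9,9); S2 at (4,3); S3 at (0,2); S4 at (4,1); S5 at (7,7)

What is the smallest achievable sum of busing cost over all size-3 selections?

24

Open {H-β, H-δ, H-ε}.
  S1→H-β 9, S2→H-ε 2, S3→H-ε 5, S4→H-δ 3, S5→H-β 5  ⇒ total 24.
Compare {H-α, H-β, H-δ}: total 25.
Compare {H-α, H-β, H-ε}: total 25.
No size-3 selection does better; minimum is 24.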